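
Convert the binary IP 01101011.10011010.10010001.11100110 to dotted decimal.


01101011 = 107
10011010 = 154
10010001 = 145
11100110 = 230
IP: 107.154.145.230


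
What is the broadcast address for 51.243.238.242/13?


Network: 51.240.0.0/13
Host bits = 19
Set all host bits to 1:
Broadcast: 51.247.255.255


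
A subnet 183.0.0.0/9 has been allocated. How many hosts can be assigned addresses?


Host bits = 32 - 9 = 23
Total addresses = 2^23 = 8388608
Usable = total - 2 (network and broadcast)
Usable hosts: 8388606


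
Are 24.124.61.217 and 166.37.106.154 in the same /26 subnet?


Mask: 255.255.255.192
24.124.61.217 AND mask = 24.124.61.192
166.37.106.154 AND mask = 166.37.106.128
No, different subnets (24.124.61.192 vs 166.37.106.128)


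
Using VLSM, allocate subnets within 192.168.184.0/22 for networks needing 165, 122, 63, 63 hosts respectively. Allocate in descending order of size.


165 hosts -> /24 (254 usable): 192.168.184.0/24
122 hosts -> /25 (126 usable): 192.168.185.0/25
63 hosts -> /25 (126 usable): 192.168.185.128/25
63 hosts -> /25 (126 usable): 192.168.186.0/25
Allocation: 192.168.184.0/24 (165 hosts, 254 usable); 192.168.185.0/25 (122 hosts, 126 usable); 192.168.185.128/25 (63 hosts, 126 usable); 192.168.186.0/25 (63 hosts, 126 usable)


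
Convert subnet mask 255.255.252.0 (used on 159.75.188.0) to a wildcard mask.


Subnet mask: 255.255.252.0
Wildcard = 255.255.255.255 - subnet mask
255 - 255 = 0
255 - 255 = 0
255 - 252 = 3
255 - 0 = 255
Wildcard: 0.0.3.255


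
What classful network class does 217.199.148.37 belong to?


First octet: 217
Binary: 11011001
110xxxxx -> Class C (192-223)
Class C, default mask 255.255.255.0 (/24)


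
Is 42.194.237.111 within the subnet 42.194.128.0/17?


Subnet network: 42.194.128.0
Test IP AND mask: 42.194.128.0
Yes, 42.194.237.111 is in 42.194.128.0/17


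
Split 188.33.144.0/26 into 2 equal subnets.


New prefix = 26 + 1 = 27
Each subnet has 32 addresses
  188.33.144.0/27
  188.33.144.32/27
Subnets: 188.33.144.0/27, 188.33.144.32/27


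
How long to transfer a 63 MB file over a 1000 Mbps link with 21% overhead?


Effective throughput = 1000 * (1 - 21/100) = 790 Mbps
File size in Mb = 63 * 8 = 504 Mb
Time = 504 / 790
Time = 0.638 seconds


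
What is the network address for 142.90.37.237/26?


IP:   10001110.01011010.00100101.11101101
Mask: 11111111.11111111.11111111.11000000
AND operation:
Net:  10001110.01011010.00100101.11000000
Network: 142.90.37.192/26


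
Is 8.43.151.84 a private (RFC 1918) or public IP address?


RFC 1918 private ranges:
  10.0.0.0/8 (10.0.0.0 - 10.255.255.255)
  172.16.0.0/12 (172.16.0.0 - 172.31.255.255)
  192.168.0.0/16 (192.168.0.0 - 192.168.255.255)
Public (not in any RFC 1918 range)


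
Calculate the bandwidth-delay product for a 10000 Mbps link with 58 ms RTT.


BDP = bandwidth * RTT
= 10000 Mbps * 58 ms
= 10000 * 1e6 * 58 / 1000 bits
= 580000000 bits
= 72500000 bytes
= 70800.7812 KB
BDP = 580000000 bits (72500000 bytes)


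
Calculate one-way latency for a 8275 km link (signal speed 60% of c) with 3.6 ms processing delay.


Speed = 0.6 * 3e5 km/s = 180000 km/s
Propagation delay = 8275 / 180000 = 0.046 s = 45.9722 ms
Processing delay = 3.6 ms
Total one-way latency = 49.5722 ms


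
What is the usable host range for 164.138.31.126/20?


Network: 164.138.16.0
Broadcast: 164.138.31.255
First usable = network + 1
Last usable = broadcast - 1
Range: 164.138.16.1 to 164.138.31.254


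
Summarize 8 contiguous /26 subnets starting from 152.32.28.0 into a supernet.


Original prefix: /26
Number of subnets: 8 = 2^3
New prefix = 26 - 3 = 23
Supernet: 152.32.28.0/23


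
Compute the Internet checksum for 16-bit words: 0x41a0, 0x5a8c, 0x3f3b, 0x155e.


Sum all words (with carry folding):
+ 0x41a0 = 0x41a0
+ 0x5a8c = 0x9c2c
+ 0x3f3b = 0xdb67
+ 0x155e = 0xf0c5
One's complement: ~0xf0c5
Checksum = 0x0f3a


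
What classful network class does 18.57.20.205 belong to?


First octet: 18
Binary: 00010010
0xxxxxxx -> Class A (1-126)
Class A, default mask 255.0.0.0 (/8)


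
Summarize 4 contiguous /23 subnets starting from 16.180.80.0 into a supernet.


Original prefix: /23
Number of subnets: 4 = 2^2
New prefix = 23 - 2 = 21
Supernet: 16.180.80.0/21


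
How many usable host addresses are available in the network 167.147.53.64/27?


Host bits = 32 - 27 = 5
Total addresses = 2^5 = 32
Usable = total - 2 (network and broadcast)
Usable hosts: 30


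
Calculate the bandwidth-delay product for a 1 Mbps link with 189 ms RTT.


BDP = bandwidth * RTT
= 1 Mbps * 189 ms
= 1 * 1e6 * 189 / 1000 bits
= 189000 bits
= 23625 bytes
= 23.0713 KB
BDP = 189000 bits (23625 bytes)


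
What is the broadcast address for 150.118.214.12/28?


Network: 150.118.214.0/28
Host bits = 4
Set all host bits to 1:
Broadcast: 150.118.214.15


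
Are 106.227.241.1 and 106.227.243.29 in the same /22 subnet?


Mask: 255.255.252.0
106.227.241.1 AND mask = 106.227.240.0
106.227.243.29 AND mask = 106.227.240.0
Yes, same subnet (106.227.240.0)


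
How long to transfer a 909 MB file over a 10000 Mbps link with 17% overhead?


Effective throughput = 10000 * (1 - 17/100) = 8300 Mbps
File size in Mb = 909 * 8 = 7272 Mb
Time = 7272 / 8300
Time = 0.8761 seconds


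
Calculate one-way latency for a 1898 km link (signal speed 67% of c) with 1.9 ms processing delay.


Speed = 0.67 * 3e5 km/s = 201000 km/s
Propagation delay = 1898 / 201000 = 0.0094 s = 9.4428 ms
Processing delay = 1.9 ms
Total one-way latency = 11.3428 ms


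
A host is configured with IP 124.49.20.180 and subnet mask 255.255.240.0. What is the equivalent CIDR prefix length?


Binary: 11111111.11111111.11110000.00000000
Count leading 1s
Prefix: /20


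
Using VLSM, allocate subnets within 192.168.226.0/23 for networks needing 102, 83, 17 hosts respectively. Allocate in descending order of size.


102 hosts -> /25 (126 usable): 192.168.226.0/25
83 hosts -> /25 (126 usable): 192.168.226.128/25
17 hosts -> /27 (30 usable): 192.168.227.0/27
Allocation: 192.168.226.0/25 (102 hosts, 126 usable); 192.168.226.128/25 (83 hosts, 126 usable); 192.168.227.0/27 (17 hosts, 30 usable)


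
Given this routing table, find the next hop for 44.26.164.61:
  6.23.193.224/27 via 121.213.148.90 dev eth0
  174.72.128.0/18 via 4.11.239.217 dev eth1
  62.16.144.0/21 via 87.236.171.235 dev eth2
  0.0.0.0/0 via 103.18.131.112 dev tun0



Longest prefix match for 44.26.164.61:
  /27 6.23.193.224: no
  /18 174.72.128.0: no
  /21 62.16.144.0: no
  /0 0.0.0.0: MATCH
Selected: next-hop 103.18.131.112 via tun0 (matched /0)


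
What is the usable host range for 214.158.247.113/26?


Network: 214.158.247.64
Broadcast: 214.158.247.127
First usable = network + 1
Last usable = broadcast - 1
Range: 214.158.247.65 to 214.158.247.126


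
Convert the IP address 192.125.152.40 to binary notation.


192 = 11000000
125 = 01111101
152 = 10011000
40 = 00101000
Binary: 11000000.01111101.10011000.00101000


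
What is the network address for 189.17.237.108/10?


IP:   10111101.00010001.11101101.01101100
Mask: 11111111.11000000.00000000.00000000
AND operation:
Net:  10111101.00000000.00000000.00000000
Network: 189.0.0.0/10


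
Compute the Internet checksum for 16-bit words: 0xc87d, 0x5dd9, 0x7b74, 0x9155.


Sum all words (with carry folding):
+ 0xc87d = 0xc87d
+ 0x5dd9 = 0x2657
+ 0x7b74 = 0xa1cb
+ 0x9155 = 0x3321
One's complement: ~0x3321
Checksum = 0xccde


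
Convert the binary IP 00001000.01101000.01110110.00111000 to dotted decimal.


00001000 = 8
01101000 = 104
01110110 = 118
00111000 = 56
IP: 8.104.118.56


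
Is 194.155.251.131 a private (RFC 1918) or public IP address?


RFC 1918 private ranges:
  10.0.0.0/8 (10.0.0.0 - 10.255.255.255)
  172.16.0.0/12 (172.16.0.0 - 172.31.255.255)
  192.168.0.0/16 (192.168.0.0 - 192.168.255.255)
Public (not in any RFC 1918 range)


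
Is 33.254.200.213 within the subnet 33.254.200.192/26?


Subnet network: 33.254.200.192
Test IP AND mask: 33.254.200.192
Yes, 33.254.200.213 is in 33.254.200.192/26


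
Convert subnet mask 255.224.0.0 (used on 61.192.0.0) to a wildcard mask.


Subnet mask: 255.224.0.0
Wildcard = 255.255.255.255 - subnet mask
255 - 255 = 0
255 - 224 = 31
255 - 0 = 255
255 - 0 = 255
Wildcard: 0.31.255.255


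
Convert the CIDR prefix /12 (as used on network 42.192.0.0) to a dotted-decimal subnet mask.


/12 means 12 network bits, 20 host bits
Binary: 11111111111100000000000000000000
Mask: 255.240.0.0


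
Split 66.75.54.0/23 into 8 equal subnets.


New prefix = 23 + 3 = 26
Each subnet has 64 addresses
  66.75.54.0/26
  66.75.54.64/26
  66.75.54.128/26
  66.75.54.192/26
  66.75.55.0/26
  66.75.55.64/26
  66.75.55.128/26
  66.75.55.192/26
Subnets: 66.75.54.0/26, 66.75.54.64/26, 66.75.54.128/26, 66.75.54.192/26, 66.75.55.0/26, 66.75.55.64/26, 66.75.55.128/26, 66.75.55.192/26


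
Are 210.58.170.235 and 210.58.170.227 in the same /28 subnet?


Mask: 255.255.255.240
210.58.170.235 AND mask = 210.58.170.224
210.58.170.227 AND mask = 210.58.170.224
Yes, same subnet (210.58.170.224)


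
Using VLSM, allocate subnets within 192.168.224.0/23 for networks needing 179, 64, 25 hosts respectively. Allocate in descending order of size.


179 hosts -> /24 (254 usable): 192.168.224.0/24
64 hosts -> /25 (126 usable): 192.168.225.0/25
25 hosts -> /27 (30 usable): 192.168.225.128/27
Allocation: 192.168.224.0/24 (179 hosts, 254 usable); 192.168.225.0/25 (64 hosts, 126 usable); 192.168.225.128/27 (25 hosts, 30 usable)


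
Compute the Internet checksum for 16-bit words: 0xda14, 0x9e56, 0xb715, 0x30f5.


Sum all words (with carry folding):
+ 0xda14 = 0xda14
+ 0x9e56 = 0x786b
+ 0xb715 = 0x2f81
+ 0x30f5 = 0x6076
One's complement: ~0x6076
Checksum = 0x9f89


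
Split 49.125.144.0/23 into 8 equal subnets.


New prefix = 23 + 3 = 26
Each subnet has 64 addresses
  49.125.144.0/26
  49.125.144.64/26
  49.125.144.128/26
  49.125.144.192/26
  49.125.145.0/26
  49.125.145.64/26
  49.125.145.128/26
  49.125.145.192/26
Subnets: 49.125.144.0/26, 49.125.144.64/26, 49.125.144.128/26, 49.125.144.192/26, 49.125.145.0/26, 49.125.145.64/26, 49.125.145.128/26, 49.125.145.192/26


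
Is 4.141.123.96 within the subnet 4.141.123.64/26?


Subnet network: 4.141.123.64
Test IP AND mask: 4.141.123.64
Yes, 4.141.123.96 is in 4.141.123.64/26


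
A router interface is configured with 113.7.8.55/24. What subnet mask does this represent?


/24 means 24 network bits, 8 host bits
Binary: 11111111111111111111111100000000
Mask: 255.255.255.0


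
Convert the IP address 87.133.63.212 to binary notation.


87 = 01010111
133 = 10000101
63 = 00111111
212 = 11010100
Binary: 01010111.10000101.00111111.11010100


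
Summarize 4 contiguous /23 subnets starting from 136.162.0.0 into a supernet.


Original prefix: /23
Number of subnets: 4 = 2^2
New prefix = 23 - 2 = 21
Supernet: 136.162.0.0/21


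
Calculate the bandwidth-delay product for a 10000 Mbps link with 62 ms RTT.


BDP = bandwidth * RTT
= 10000 Mbps * 62 ms
= 10000 * 1e6 * 62 / 1000 bits
= 620000000 bits
= 77500000 bytes
= 75683.5938 KB
BDP = 620000000 bits (77500000 bytes)


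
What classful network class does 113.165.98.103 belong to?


First octet: 113
Binary: 01110001
0xxxxxxx -> Class A (1-126)
Class A, default mask 255.0.0.0 (/8)


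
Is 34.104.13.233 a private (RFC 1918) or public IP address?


RFC 1918 private ranges:
  10.0.0.0/8 (10.0.0.0 - 10.255.255.255)
  172.16.0.0/12 (172.16.0.0 - 172.31.255.255)
  192.168.0.0/16 (192.168.0.0 - 192.168.255.255)
Public (not in any RFC 1918 range)


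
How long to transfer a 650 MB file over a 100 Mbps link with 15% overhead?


Effective throughput = 100 * (1 - 15/100) = 85 Mbps
File size in Mb = 650 * 8 = 5200 Mb
Time = 5200 / 85
Time = 61.1765 seconds


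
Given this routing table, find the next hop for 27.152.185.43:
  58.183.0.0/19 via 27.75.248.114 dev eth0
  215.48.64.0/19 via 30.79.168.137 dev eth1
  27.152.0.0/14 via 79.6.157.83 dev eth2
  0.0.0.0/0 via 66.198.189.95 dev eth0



Longest prefix match for 27.152.185.43:
  /19 58.183.0.0: no
  /19 215.48.64.0: no
  /14 27.152.0.0: MATCH
  /0 0.0.0.0: MATCH
Selected: next-hop 79.6.157.83 via eth2 (matched /14)


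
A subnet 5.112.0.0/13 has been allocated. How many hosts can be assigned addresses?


Host bits = 32 - 13 = 19
Total addresses = 2^19 = 524288
Usable = total - 2 (network and broadcast)
Usable hosts: 524286


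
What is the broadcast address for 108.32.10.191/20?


Network: 108.32.0.0/20
Host bits = 12
Set all host bits to 1:
Broadcast: 108.32.15.255


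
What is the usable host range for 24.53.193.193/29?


Network: 24.53.193.192
Broadcast: 24.53.193.199
First usable = network + 1
Last usable = broadcast - 1
Range: 24.53.193.193 to 24.53.193.198


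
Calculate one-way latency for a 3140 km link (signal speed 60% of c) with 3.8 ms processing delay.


Speed = 0.6 * 3e5 km/s = 180000 km/s
Propagation delay = 3140 / 180000 = 0.0174 s = 17.4444 ms
Processing delay = 3.8 ms
Total one-way latency = 21.2444 ms


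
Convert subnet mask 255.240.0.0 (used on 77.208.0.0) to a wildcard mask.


Subnet mask: 255.240.0.0
Wildcard = 255.255.255.255 - subnet mask
255 - 255 = 0
255 - 240 = 15
255 - 0 = 255
255 - 0 = 255
Wildcard: 0.15.255.255


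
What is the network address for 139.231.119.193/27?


IP:   10001011.11100111.01110111.11000001
Mask: 11111111.11111111.11111111.11100000
AND operation:
Net:  10001011.11100111.01110111.11000000
Network: 139.231.119.192/27


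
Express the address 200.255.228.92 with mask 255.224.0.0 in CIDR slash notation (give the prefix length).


Binary: 11111111.11100000.00000000.00000000
Count leading 1s
Prefix: /11


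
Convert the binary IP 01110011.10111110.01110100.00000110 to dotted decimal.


01110011 = 115
10111110 = 190
01110100 = 116
00000110 = 6
IP: 115.190.116.6


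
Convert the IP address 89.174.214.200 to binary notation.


89 = 01011001
174 = 10101110
214 = 11010110
200 = 11001000
Binary: 01011001.10101110.11010110.11001000


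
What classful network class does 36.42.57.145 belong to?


First octet: 36
Binary: 00100100
0xxxxxxx -> Class A (1-126)
Class A, default mask 255.0.0.0 (/8)


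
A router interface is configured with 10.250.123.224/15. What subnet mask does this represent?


/15 means 15 network bits, 17 host bits
Binary: 11111111111111100000000000000000
Mask: 255.254.0.0


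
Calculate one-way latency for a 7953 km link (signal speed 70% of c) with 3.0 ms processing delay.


Speed = 0.7 * 3e5 km/s = 210000 km/s
Propagation delay = 7953 / 210000 = 0.0379 s = 37.8714 ms
Processing delay = 3.0 ms
Total one-way latency = 40.8714 ms


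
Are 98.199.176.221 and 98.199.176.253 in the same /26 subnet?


Mask: 255.255.255.192
98.199.176.221 AND mask = 98.199.176.192
98.199.176.253 AND mask = 98.199.176.192
Yes, same subnet (98.199.176.192)


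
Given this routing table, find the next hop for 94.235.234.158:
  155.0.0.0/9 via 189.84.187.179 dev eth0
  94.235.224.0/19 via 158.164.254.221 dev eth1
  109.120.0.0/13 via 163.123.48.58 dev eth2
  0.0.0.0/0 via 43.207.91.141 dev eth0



Longest prefix match for 94.235.234.158:
  /9 155.0.0.0: no
  /19 94.235.224.0: MATCH
  /13 109.120.0.0: no
  /0 0.0.0.0: MATCH
Selected: next-hop 158.164.254.221 via eth1 (matched /19)


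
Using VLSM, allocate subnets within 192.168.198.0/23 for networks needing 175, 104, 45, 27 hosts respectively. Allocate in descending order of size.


175 hosts -> /24 (254 usable): 192.168.198.0/24
104 hosts -> /25 (126 usable): 192.168.199.0/25
45 hosts -> /26 (62 usable): 192.168.199.128/26
27 hosts -> /27 (30 usable): 192.168.199.192/27
Allocation: 192.168.198.0/24 (175 hosts, 254 usable); 192.168.199.0/25 (104 hosts, 126 usable); 192.168.199.128/26 (45 hosts, 62 usable); 192.168.199.192/27 (27 hosts, 30 usable)


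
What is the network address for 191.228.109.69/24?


IP:   10111111.11100100.01101101.01000101
Mask: 11111111.11111111.11111111.00000000
AND operation:
Net:  10111111.11100100.01101101.00000000
Network: 191.228.109.0/24


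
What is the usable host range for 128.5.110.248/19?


Network: 128.5.96.0
Broadcast: 128.5.127.255
First usable = network + 1
Last usable = broadcast - 1
Range: 128.5.96.1 to 128.5.127.254


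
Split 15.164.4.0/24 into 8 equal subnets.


New prefix = 24 + 3 = 27
Each subnet has 32 addresses
  15.164.4.0/27
  15.164.4.32/27
  15.164.4.64/27
  15.164.4.96/27
  15.164.4.128/27
  15.164.4.160/27
  15.164.4.192/27
  15.164.4.224/27
Subnets: 15.164.4.0/27, 15.164.4.32/27, 15.164.4.64/27, 15.164.4.96/27, 15.164.4.128/27, 15.164.4.160/27, 15.164.4.192/27, 15.164.4.224/27


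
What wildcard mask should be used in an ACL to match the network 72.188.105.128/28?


Subnet mask: 255.255.255.240
Wildcard = 255.255.255.255 - subnet mask
255 - 255 = 0
255 - 255 = 0
255 - 255 = 0
255 - 240 = 15
Wildcard: 0.0.0.15


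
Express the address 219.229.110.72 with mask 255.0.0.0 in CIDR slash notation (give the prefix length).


Binary: 11111111.00000000.00000000.00000000
Count leading 1s
Prefix: /8


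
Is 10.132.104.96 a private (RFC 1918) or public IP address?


RFC 1918 private ranges:
  10.0.0.0/8 (10.0.0.0 - 10.255.255.255)
  172.16.0.0/12 (172.16.0.0 - 172.31.255.255)
  192.168.0.0/16 (192.168.0.0 - 192.168.255.255)
Private (in 10.0.0.0/8)


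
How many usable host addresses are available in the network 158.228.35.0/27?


Host bits = 32 - 27 = 5
Total addresses = 2^5 = 32
Usable = total - 2 (network and broadcast)
Usable hosts: 30


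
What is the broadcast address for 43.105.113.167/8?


Network: 43.0.0.0/8
Host bits = 24
Set all host bits to 1:
Broadcast: 43.255.255.255


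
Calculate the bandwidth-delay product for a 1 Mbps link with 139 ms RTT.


BDP = bandwidth * RTT
= 1 Mbps * 139 ms
= 1 * 1e6 * 139 / 1000 bits
= 139000 bits
= 17375 bytes
= 16.9678 KB
BDP = 139000 bits (17375 bytes)


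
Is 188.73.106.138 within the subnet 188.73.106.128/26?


Subnet network: 188.73.106.128
Test IP AND mask: 188.73.106.128
Yes, 188.73.106.138 is in 188.73.106.128/26


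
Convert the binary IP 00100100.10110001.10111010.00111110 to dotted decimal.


00100100 = 36
10110001 = 177
10111010 = 186
00111110 = 62
IP: 36.177.186.62


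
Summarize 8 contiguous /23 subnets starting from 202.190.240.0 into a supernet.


Original prefix: /23
Number of subnets: 8 = 2^3
New prefix = 23 - 3 = 20
Supernet: 202.190.240.0/20


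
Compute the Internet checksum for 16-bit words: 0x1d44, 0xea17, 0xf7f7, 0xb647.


Sum all words (with carry folding):
+ 0x1d44 = 0x1d44
+ 0xea17 = 0x075c
+ 0xf7f7 = 0xff53
+ 0xb647 = 0xb59b
One's complement: ~0xb59b
Checksum = 0x4a64


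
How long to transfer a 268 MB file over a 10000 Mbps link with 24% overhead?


Effective throughput = 10000 * (1 - 24/100) = 7600 Mbps
File size in Mb = 268 * 8 = 2144 Mb
Time = 2144 / 7600
Time = 0.2821 seconds


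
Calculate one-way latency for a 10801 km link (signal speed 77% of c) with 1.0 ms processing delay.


Speed = 0.77 * 3e5 km/s = 231000 km/s
Propagation delay = 10801 / 231000 = 0.0468 s = 46.7576 ms
Processing delay = 1.0 ms
Total one-way latency = 47.7576 ms


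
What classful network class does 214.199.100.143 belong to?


First octet: 214
Binary: 11010110
110xxxxx -> Class C (192-223)
Class C, default mask 255.255.255.0 (/24)


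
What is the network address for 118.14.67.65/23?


IP:   01110110.00001110.01000011.01000001
Mask: 11111111.11111111.11111110.00000000
AND operation:
Net:  01110110.00001110.01000010.00000000
Network: 118.14.66.0/23


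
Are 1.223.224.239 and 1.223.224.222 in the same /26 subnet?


Mask: 255.255.255.192
1.223.224.239 AND mask = 1.223.224.192
1.223.224.222 AND mask = 1.223.224.192
Yes, same subnet (1.223.224.192)


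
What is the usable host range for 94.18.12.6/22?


Network: 94.18.12.0
Broadcast: 94.18.15.255
First usable = network + 1
Last usable = broadcast - 1
Range: 94.18.12.1 to 94.18.15.254


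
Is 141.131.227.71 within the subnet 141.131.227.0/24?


Subnet network: 141.131.227.0
Test IP AND mask: 141.131.227.0
Yes, 141.131.227.71 is in 141.131.227.0/24


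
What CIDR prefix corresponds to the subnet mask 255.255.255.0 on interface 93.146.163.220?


Binary: 11111111.11111111.11111111.00000000
Count leading 1s
Prefix: /24


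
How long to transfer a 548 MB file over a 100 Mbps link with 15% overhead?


Effective throughput = 100 * (1 - 15/100) = 85 Mbps
File size in Mb = 548 * 8 = 4384 Mb
Time = 4384 / 85
Time = 51.5765 seconds


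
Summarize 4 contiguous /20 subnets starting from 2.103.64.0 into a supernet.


Original prefix: /20
Number of subnets: 4 = 2^2
New prefix = 20 - 2 = 18
Supernet: 2.103.64.0/18


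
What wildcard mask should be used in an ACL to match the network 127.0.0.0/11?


Subnet mask: 255.224.0.0
Wildcard = 255.255.255.255 - subnet mask
255 - 255 = 0
255 - 224 = 31
255 - 0 = 255
255 - 0 = 255
Wildcard: 0.31.255.255


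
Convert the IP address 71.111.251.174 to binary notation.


71 = 01000111
111 = 01101111
251 = 11111011
174 = 10101110
Binary: 01000111.01101111.11111011.10101110


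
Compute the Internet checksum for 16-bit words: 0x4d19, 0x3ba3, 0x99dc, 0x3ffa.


Sum all words (with carry folding):
+ 0x4d19 = 0x4d19
+ 0x3ba3 = 0x88bc
+ 0x99dc = 0x2299
+ 0x3ffa = 0x6293
One's complement: ~0x6293
Checksum = 0x9d6c


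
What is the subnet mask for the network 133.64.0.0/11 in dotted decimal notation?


/11 means 11 network bits, 21 host bits
Binary: 11111111111000000000000000000000
Mask: 255.224.0.0


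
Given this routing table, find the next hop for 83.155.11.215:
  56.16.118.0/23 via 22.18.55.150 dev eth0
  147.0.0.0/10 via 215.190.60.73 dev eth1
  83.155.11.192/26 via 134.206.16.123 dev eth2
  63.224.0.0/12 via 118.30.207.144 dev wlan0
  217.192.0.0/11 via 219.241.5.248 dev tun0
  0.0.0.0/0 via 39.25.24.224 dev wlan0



Longest prefix match for 83.155.11.215:
  /23 56.16.118.0: no
  /10 147.0.0.0: no
  /26 83.155.11.192: MATCH
  /12 63.224.0.0: no
  /11 217.192.0.0: no
  /0 0.0.0.0: MATCH
Selected: next-hop 134.206.16.123 via eth2 (matched /26)


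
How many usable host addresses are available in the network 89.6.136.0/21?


Host bits = 32 - 21 = 11
Total addresses = 2^11 = 2048
Usable = total - 2 (network and broadcast)
Usable hosts: 2046


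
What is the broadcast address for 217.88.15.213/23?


Network: 217.88.14.0/23
Host bits = 9
Set all host bits to 1:
Broadcast: 217.88.15.255


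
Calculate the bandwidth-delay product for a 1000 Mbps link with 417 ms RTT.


BDP = bandwidth * RTT
= 1000 Mbps * 417 ms
= 1000 * 1e6 * 417 / 1000 bits
= 417000000 bits
= 52125000 bytes
= 50903.3203 KB
BDP = 417000000 bits (52125000 bytes)


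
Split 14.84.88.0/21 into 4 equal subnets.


New prefix = 21 + 2 = 23
Each subnet has 512 addresses
  14.84.88.0/23
  14.84.90.0/23
  14.84.92.0/23
  14.84.94.0/23
Subnets: 14.84.88.0/23, 14.84.90.0/23, 14.84.92.0/23, 14.84.94.0/23


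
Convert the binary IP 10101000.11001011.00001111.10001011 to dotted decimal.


10101000 = 168
11001011 = 203
00001111 = 15
10001011 = 139
IP: 168.203.15.139


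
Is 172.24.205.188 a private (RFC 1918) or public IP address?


RFC 1918 private ranges:
  10.0.0.0/8 (10.0.0.0 - 10.255.255.255)
  172.16.0.0/12 (172.16.0.0 - 172.31.255.255)
  192.168.0.0/16 (192.168.0.0 - 192.168.255.255)
Private (in 172.16.0.0/12)


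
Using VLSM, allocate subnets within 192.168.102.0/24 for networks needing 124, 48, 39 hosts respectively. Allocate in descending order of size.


124 hosts -> /25 (126 usable): 192.168.102.0/25
48 hosts -> /26 (62 usable): 192.168.102.128/26
39 hosts -> /26 (62 usable): 192.168.102.192/26
Allocation: 192.168.102.0/25 (124 hosts, 126 usable); 192.168.102.128/26 (48 hosts, 62 usable); 192.168.102.192/26 (39 hosts, 62 usable)


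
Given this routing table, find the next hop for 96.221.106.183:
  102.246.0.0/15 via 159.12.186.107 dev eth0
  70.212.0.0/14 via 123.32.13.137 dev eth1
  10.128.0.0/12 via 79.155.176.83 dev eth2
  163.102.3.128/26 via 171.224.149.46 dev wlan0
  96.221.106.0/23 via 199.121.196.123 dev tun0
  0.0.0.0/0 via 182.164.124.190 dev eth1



Longest prefix match for 96.221.106.183:
  /15 102.246.0.0: no
  /14 70.212.0.0: no
  /12 10.128.0.0: no
  /26 163.102.3.128: no
  /23 96.221.106.0: MATCH
  /0 0.0.0.0: MATCH
Selected: next-hop 199.121.196.123 via tun0 (matched /23)


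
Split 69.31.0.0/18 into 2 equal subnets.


New prefix = 18 + 1 = 19
Each subnet has 8192 addresses
  69.31.0.0/19
  69.31.32.0/19
Subnets: 69.31.0.0/19, 69.31.32.0/19


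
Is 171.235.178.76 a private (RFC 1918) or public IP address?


RFC 1918 private ranges:
  10.0.0.0/8 (10.0.0.0 - 10.255.255.255)
  172.16.0.0/12 (172.16.0.0 - 172.31.255.255)
  192.168.0.0/16 (192.168.0.0 - 192.168.255.255)
Public (not in any RFC 1918 range)


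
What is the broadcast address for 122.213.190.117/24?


Network: 122.213.190.0/24
Host bits = 8
Set all host bits to 1:
Broadcast: 122.213.190.255


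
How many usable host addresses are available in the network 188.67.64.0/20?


Host bits = 32 - 20 = 12
Total addresses = 2^12 = 4096
Usable = total - 2 (network and broadcast)
Usable hosts: 4094


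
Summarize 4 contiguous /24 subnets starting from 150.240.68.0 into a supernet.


Original prefix: /24
Number of subnets: 4 = 2^2
New prefix = 24 - 2 = 22
Supernet: 150.240.68.0/22


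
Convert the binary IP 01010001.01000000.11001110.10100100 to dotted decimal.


01010001 = 81
01000000 = 64
11001110 = 206
10100100 = 164
IP: 81.64.206.164


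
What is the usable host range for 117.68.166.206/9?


Network: 117.0.0.0
Broadcast: 117.127.255.255
First usable = network + 1
Last usable = broadcast - 1
Range: 117.0.0.1 to 117.127.255.254


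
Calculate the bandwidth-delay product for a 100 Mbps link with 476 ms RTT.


BDP = bandwidth * RTT
= 100 Mbps * 476 ms
= 100 * 1e6 * 476 / 1000 bits
= 47600000 bits
= 5950000 bytes
= 5810.5469 KB
BDP = 47600000 bits (5950000 bytes)


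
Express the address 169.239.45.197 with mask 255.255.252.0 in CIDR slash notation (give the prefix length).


Binary: 11111111.11111111.11111100.00000000
Count leading 1s
Prefix: /22


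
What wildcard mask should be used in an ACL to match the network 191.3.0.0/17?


Subnet mask: 255.255.128.0
Wildcard = 255.255.255.255 - subnet mask
255 - 255 = 0
255 - 255 = 0
255 - 128 = 127
255 - 0 = 255
Wildcard: 0.0.127.255


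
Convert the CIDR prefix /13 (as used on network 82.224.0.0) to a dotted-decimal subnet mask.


/13 means 13 network bits, 19 host bits
Binary: 11111111111110000000000000000000
Mask: 255.248.0.0


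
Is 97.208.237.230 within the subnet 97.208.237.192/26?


Subnet network: 97.208.237.192
Test IP AND mask: 97.208.237.192
Yes, 97.208.237.230 is in 97.208.237.192/26


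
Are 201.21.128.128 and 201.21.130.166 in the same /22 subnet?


Mask: 255.255.252.0
201.21.128.128 AND mask = 201.21.128.0
201.21.130.166 AND mask = 201.21.128.0
Yes, same subnet (201.21.128.0)


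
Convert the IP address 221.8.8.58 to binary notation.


221 = 11011101
8 = 00001000
8 = 00001000
58 = 00111010
Binary: 11011101.00001000.00001000.00111010


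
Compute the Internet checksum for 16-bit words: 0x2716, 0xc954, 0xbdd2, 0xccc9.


Sum all words (with carry folding):
+ 0x2716 = 0x2716
+ 0xc954 = 0xf06a
+ 0xbdd2 = 0xae3d
+ 0xccc9 = 0x7b07
One's complement: ~0x7b07
Checksum = 0x84f8


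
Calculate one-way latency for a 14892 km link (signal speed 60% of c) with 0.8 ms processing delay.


Speed = 0.6 * 3e5 km/s = 180000 km/s
Propagation delay = 14892 / 180000 = 0.0827 s = 82.7333 ms
Processing delay = 0.8 ms
Total one-way latency = 83.5333 ms


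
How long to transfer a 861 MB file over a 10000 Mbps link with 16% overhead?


Effective throughput = 10000 * (1 - 16/100) = 8400 Mbps
File size in Mb = 861 * 8 = 6888 Mb
Time = 6888 / 8400
Time = 0.82 seconds


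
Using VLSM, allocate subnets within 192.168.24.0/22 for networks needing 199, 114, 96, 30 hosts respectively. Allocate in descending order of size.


199 hosts -> /24 (254 usable): 192.168.24.0/24
114 hosts -> /25 (126 usable): 192.168.25.0/25
96 hosts -> /25 (126 usable): 192.168.25.128/25
30 hosts -> /27 (30 usable): 192.168.26.0/27
Allocation: 192.168.24.0/24 (199 hosts, 254 usable); 192.168.25.0/25 (114 hosts, 126 usable); 192.168.25.128/25 (96 hosts, 126 usable); 192.168.26.0/27 (30 hosts, 30 usable)


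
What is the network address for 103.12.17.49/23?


IP:   01100111.00001100.00010001.00110001
Mask: 11111111.11111111.11111110.00000000
AND operation:
Net:  01100111.00001100.00010000.00000000
Network: 103.12.16.0/23


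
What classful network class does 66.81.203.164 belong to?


First octet: 66
Binary: 01000010
0xxxxxxx -> Class A (1-126)
Class A, default mask 255.0.0.0 (/8)


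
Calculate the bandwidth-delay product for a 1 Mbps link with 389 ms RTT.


BDP = bandwidth * RTT
= 1 Mbps * 389 ms
= 1 * 1e6 * 389 / 1000 bits
= 389000 bits
= 48625 bytes
= 47.4854 KB
BDP = 389000 bits (48625 bytes)


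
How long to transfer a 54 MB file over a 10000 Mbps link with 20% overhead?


Effective throughput = 10000 * (1 - 20/100) = 8000 Mbps
File size in Mb = 54 * 8 = 432 Mb
Time = 432 / 8000
Time = 0.054 seconds


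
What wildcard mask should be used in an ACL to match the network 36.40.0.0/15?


Subnet mask: 255.254.0.0
Wildcard = 255.255.255.255 - subnet mask
255 - 255 = 0
255 - 254 = 1
255 - 0 = 255
255 - 0 = 255
Wildcard: 0.1.255.255


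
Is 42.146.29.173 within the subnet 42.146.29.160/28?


Subnet network: 42.146.29.160
Test IP AND mask: 42.146.29.160
Yes, 42.146.29.173 is in 42.146.29.160/28


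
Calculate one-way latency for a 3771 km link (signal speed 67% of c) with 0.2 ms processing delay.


Speed = 0.67 * 3e5 km/s = 201000 km/s
Propagation delay = 3771 / 201000 = 0.0188 s = 18.7612 ms
Processing delay = 0.2 ms
Total one-way latency = 18.9612 ms


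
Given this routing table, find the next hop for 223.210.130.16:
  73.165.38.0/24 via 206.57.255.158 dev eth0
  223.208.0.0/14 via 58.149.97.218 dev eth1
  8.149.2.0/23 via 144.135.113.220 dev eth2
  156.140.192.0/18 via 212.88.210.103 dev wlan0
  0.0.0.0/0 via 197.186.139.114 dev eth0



Longest prefix match for 223.210.130.16:
  /24 73.165.38.0: no
  /14 223.208.0.0: MATCH
  /23 8.149.2.0: no
  /18 156.140.192.0: no
  /0 0.0.0.0: MATCH
Selected: next-hop 58.149.97.218 via eth1 (matched /14)


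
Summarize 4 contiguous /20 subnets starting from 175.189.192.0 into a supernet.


Original prefix: /20
Number of subnets: 4 = 2^2
New prefix = 20 - 2 = 18
Supernet: 175.189.192.0/18


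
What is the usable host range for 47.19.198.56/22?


Network: 47.19.196.0
Broadcast: 47.19.199.255
First usable = network + 1
Last usable = broadcast - 1
Range: 47.19.196.1 to 47.19.199.254


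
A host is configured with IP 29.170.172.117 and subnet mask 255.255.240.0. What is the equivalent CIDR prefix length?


Binary: 11111111.11111111.11110000.00000000
Count leading 1s
Prefix: /20


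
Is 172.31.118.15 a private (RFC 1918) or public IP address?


RFC 1918 private ranges:
  10.0.0.0/8 (10.0.0.0 - 10.255.255.255)
  172.16.0.0/12 (172.16.0.0 - 172.31.255.255)
  192.168.0.0/16 (192.168.0.0 - 192.168.255.255)
Private (in 172.16.0.0/12)


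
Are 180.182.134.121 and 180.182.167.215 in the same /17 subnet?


Mask: 255.255.128.0
180.182.134.121 AND mask = 180.182.128.0
180.182.167.215 AND mask = 180.182.128.0
Yes, same subnet (180.182.128.0)


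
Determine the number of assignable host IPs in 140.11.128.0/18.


Host bits = 32 - 18 = 14
Total addresses = 2^14 = 16384
Usable = total - 2 (network and broadcast)
Usable hosts: 16382


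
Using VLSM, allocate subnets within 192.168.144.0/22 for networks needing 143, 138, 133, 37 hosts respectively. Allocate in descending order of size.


143 hosts -> /24 (254 usable): 192.168.144.0/24
138 hosts -> /24 (254 usable): 192.168.145.0/24
133 hosts -> /24 (254 usable): 192.168.146.0/24
37 hosts -> /26 (62 usable): 192.168.147.0/26
Allocation: 192.168.144.0/24 (143 hosts, 254 usable); 192.168.145.0/24 (138 hosts, 254 usable); 192.168.146.0/24 (133 hosts, 254 usable); 192.168.147.0/26 (37 hosts, 62 usable)


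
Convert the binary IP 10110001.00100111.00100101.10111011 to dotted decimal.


10110001 = 177
00100111 = 39
00100101 = 37
10111011 = 187
IP: 177.39.37.187


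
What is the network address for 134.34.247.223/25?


IP:   10000110.00100010.11110111.11011111
Mask: 11111111.11111111.11111111.10000000
AND operation:
Net:  10000110.00100010.11110111.10000000
Network: 134.34.247.128/25


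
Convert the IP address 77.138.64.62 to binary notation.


77 = 01001101
138 = 10001010
64 = 01000000
62 = 00111110
Binary: 01001101.10001010.01000000.00111110


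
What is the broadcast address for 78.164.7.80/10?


Network: 78.128.0.0/10
Host bits = 22
Set all host bits to 1:
Broadcast: 78.191.255.255


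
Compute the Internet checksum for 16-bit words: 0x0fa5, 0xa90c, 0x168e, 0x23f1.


Sum all words (with carry folding):
+ 0x0fa5 = 0x0fa5
+ 0xa90c = 0xb8b1
+ 0x168e = 0xcf3f
+ 0x23f1 = 0xf330
One's complement: ~0xf330
Checksum = 0x0ccf


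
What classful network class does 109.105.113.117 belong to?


First octet: 109
Binary: 01101101
0xxxxxxx -> Class A (1-126)
Class A, default mask 255.0.0.0 (/8)


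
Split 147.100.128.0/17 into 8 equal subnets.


New prefix = 17 + 3 = 20
Each subnet has 4096 addresses
  147.100.128.0/20
  147.100.144.0/20
  147.100.160.0/20
  147.100.176.0/20
  147.100.192.0/20
  147.100.208.0/20
  147.100.224.0/20
  147.100.240.0/20
Subnets: 147.100.128.0/20, 147.100.144.0/20, 147.100.160.0/20, 147.100.176.0/20, 147.100.192.0/20, 147.100.208.0/20, 147.100.224.0/20, 147.100.240.0/20


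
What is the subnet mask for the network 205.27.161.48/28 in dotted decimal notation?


/28 means 28 network bits, 4 host bits
Binary: 11111111111111111111111111110000
Mask: 255.255.255.240


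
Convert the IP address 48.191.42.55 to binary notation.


48 = 00110000
191 = 10111111
42 = 00101010
55 = 00110111
Binary: 00110000.10111111.00101010.00110111


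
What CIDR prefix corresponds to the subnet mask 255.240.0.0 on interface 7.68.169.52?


Binary: 11111111.11110000.00000000.00000000
Count leading 1s
Prefix: /12


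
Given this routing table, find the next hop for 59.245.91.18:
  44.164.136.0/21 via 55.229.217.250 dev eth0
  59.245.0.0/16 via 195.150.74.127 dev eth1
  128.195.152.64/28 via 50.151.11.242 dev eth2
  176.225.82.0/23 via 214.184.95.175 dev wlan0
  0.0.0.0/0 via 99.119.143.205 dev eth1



Longest prefix match for 59.245.91.18:
  /21 44.164.136.0: no
  /16 59.245.0.0: MATCH
  /28 128.195.152.64: no
  /23 176.225.82.0: no
  /0 0.0.0.0: MATCH
Selected: next-hop 195.150.74.127 via eth1 (matched /16)


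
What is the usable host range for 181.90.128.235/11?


Network: 181.64.0.0
Broadcast: 181.95.255.255
First usable = network + 1
Last usable = broadcast - 1
Range: 181.64.0.1 to 181.95.255.254


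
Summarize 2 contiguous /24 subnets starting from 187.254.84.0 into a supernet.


Original prefix: /24
Number of subnets: 2 = 2^1
New prefix = 24 - 1 = 23
Supernet: 187.254.84.0/23


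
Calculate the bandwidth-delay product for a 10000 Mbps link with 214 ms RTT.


BDP = bandwidth * RTT
= 10000 Mbps * 214 ms
= 10000 * 1e6 * 214 / 1000 bits
= 2140000000 bits
= 267500000 bytes
= 261230.4688 KB
BDP = 2140000000 bits (267500000 bytes)


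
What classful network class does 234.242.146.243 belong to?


First octet: 234
Binary: 11101010
1110xxxx -> Class D (224-239)
Class D (multicast), default mask N/A


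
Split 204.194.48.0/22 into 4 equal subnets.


New prefix = 22 + 2 = 24
Each subnet has 256 addresses
  204.194.48.0/24
  204.194.49.0/24
  204.194.50.0/24
  204.194.51.0/24
Subnets: 204.194.48.0/24, 204.194.49.0/24, 204.194.50.0/24, 204.194.51.0/24


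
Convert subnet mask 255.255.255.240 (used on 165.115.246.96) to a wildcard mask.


Subnet mask: 255.255.255.240
Wildcard = 255.255.255.255 - subnet mask
255 - 255 = 0
255 - 255 = 0
255 - 255 = 0
255 - 240 = 15
Wildcard: 0.0.0.15


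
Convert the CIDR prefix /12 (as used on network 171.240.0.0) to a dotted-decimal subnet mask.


/12 means 12 network bits, 20 host bits
Binary: 11111111111100000000000000000000
Mask: 255.240.0.0


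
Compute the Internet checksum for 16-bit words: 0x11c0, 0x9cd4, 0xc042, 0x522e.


Sum all words (with carry folding):
+ 0x11c0 = 0x11c0
+ 0x9cd4 = 0xae94
+ 0xc042 = 0x6ed7
+ 0x522e = 0xc105
One's complement: ~0xc105
Checksum = 0x3efa


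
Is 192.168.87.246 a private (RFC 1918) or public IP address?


RFC 1918 private ranges:
  10.0.0.0/8 (10.0.0.0 - 10.255.255.255)
  172.16.0.0/12 (172.16.0.0 - 172.31.255.255)
  192.168.0.0/16 (192.168.0.0 - 192.168.255.255)
Private (in 192.168.0.0/16)


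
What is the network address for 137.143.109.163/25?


IP:   10001001.10001111.01101101.10100011
Mask: 11111111.11111111.11111111.10000000
AND operation:
Net:  10001001.10001111.01101101.10000000
Network: 137.143.109.128/25


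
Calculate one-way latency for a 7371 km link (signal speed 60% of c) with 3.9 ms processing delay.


Speed = 0.6 * 3e5 km/s = 180000 km/s
Propagation delay = 7371 / 180000 = 0.041 s = 40.95 ms
Processing delay = 3.9 ms
Total one-way latency = 44.85 ms


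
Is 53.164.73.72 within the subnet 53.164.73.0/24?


Subnet network: 53.164.73.0
Test IP AND mask: 53.164.73.0
Yes, 53.164.73.72 is in 53.164.73.0/24


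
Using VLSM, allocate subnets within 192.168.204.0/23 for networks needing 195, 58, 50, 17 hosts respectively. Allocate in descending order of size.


195 hosts -> /24 (254 usable): 192.168.204.0/24
58 hosts -> /26 (62 usable): 192.168.205.0/26
50 hosts -> /26 (62 usable): 192.168.205.64/26
17 hosts -> /27 (30 usable): 192.168.205.128/27
Allocation: 192.168.204.0/24 (195 hosts, 254 usable); 192.168.205.0/26 (58 hosts, 62 usable); 192.168.205.64/26 (50 hosts, 62 usable); 192.168.205.128/27 (17 hosts, 30 usable)


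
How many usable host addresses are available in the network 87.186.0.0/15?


Host bits = 32 - 15 = 17
Total addresses = 2^17 = 131072
Usable = total - 2 (network and broadcast)
Usable hosts: 131070


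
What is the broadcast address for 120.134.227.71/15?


Network: 120.134.0.0/15
Host bits = 17
Set all host bits to 1:
Broadcast: 120.135.255.255


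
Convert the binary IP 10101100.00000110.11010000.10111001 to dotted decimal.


10101100 = 172
00000110 = 6
11010000 = 208
10111001 = 185
IP: 172.6.208.185


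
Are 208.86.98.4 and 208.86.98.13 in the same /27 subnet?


Mask: 255.255.255.224
208.86.98.4 AND mask = 208.86.98.0
208.86.98.13 AND mask = 208.86.98.0
Yes, same subnet (208.86.98.0)


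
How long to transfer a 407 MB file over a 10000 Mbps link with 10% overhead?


Effective throughput = 10000 * (1 - 10/100) = 9000 Mbps
File size in Mb = 407 * 8 = 3256 Mb
Time = 3256 / 9000
Time = 0.3618 seconds


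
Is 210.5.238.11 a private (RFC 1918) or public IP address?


RFC 1918 private ranges:
  10.0.0.0/8 (10.0.0.0 - 10.255.255.255)
  172.16.0.0/12 (172.16.0.0 - 172.31.255.255)
  192.168.0.0/16 (192.168.0.0 - 192.168.255.255)
Public (not in any RFC 1918 range)


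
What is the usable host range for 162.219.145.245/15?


Network: 162.218.0.0
Broadcast: 162.219.255.255
First usable = network + 1
Last usable = broadcast - 1
Range: 162.218.0.1 to 162.219.255.254


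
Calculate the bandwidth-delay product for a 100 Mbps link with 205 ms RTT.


BDP = bandwidth * RTT
= 100 Mbps * 205 ms
= 100 * 1e6 * 205 / 1000 bits
= 20500000 bits
= 2562500 bytes
= 2502.4414 KB
BDP = 20500000 bits (2562500 bytes)
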